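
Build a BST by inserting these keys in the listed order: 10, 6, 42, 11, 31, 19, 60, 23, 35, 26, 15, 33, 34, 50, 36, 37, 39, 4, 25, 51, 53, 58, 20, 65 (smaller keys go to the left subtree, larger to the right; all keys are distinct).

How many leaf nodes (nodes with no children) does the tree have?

8

Resulting structure (node: left, right):
  10: L=6, R=42
  6: L=4, R=–
  42: L=11, R=60
  11: L=–, R=31
  31: L=19, R=35
  19: L=15, R=23
  60: L=50, R=65
  23: L=20, R=26
  35: L=33, R=36
  26: L=25, R=–
  15: L=–, R=–
  33: L=–, R=34
  34: L=–, R=–
  50: L=–, R=51
  36: L=–, R=37
  37: L=–, R=39
  39: L=–, R=–
  4: L=–, R=–
  25: L=–, R=–
  51: L=–, R=53
  53: L=–, R=58
  58: L=–, R=–
  20: L=–, R=–
  65: L=–, R=–

Leaves: 4, 15, 20, 25, 34, 39, 58, 65 — 8 in total.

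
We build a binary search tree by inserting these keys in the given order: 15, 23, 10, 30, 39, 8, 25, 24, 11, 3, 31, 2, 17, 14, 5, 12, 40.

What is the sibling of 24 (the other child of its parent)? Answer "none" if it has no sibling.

none

Insert 15: tree is empty, so 15 becomes the root.
Insert 23: 23 > 15 → go right. Place as right child of 15.
Insert 10: 10 < 15 → go left. Place as left child of 15.
Insert 30: 30 > 15 → go right; 30 > 23 → go right. Place as right child of 23.
Insert 39: 39 > 15 → go right; 39 > 23 → go right; 39 > 30 → go right. Place as right child of 30.
Insert 8: 8 < 15 → go left; 8 < 10 → go left. Place as left child of 10.
Insert 25: 25 > 15 → go right; 25 > 23 → go right; 25 < 30 → go left. Place as left child of 30.
Insert 24: 24 > 15 → go right; 24 > 23 → go right; 24 < 30 → go left; 24 < 25 → go left. Place as left child of 25.
Insert 11: 11 < 15 → go left; 11 > 10 → go right. Place as right child of 10.
Insert 3: 3 < 15 → go left; 3 < 10 → go left; 3 < 8 → go left. Place as left child of 8.
Insert 31: 31 > 15 → go right; 31 > 23 → go right; 31 > 30 → go right; 31 < 39 → go left. Place as left child of 39.
Insert 2: 2 < 15 → go left; 2 < 10 → go left; 2 < 8 → go left; 2 < 3 → go left. Place as left child of 3.
Insert 17: 17 > 15 → go right; 17 < 23 → go left. Place as left child of 23.
Insert 14: 14 < 15 → go left; 14 > 10 → go right; 14 > 11 → go right. Place as right child of 11.
Insert 5: 5 < 15 → go left; 5 < 10 → go left; 5 < 8 → go left; 5 > 3 → go right. Place as right child of 3.
Insert 12: 12 < 15 → go left; 12 > 10 → go right; 12 > 11 → go right; 12 < 14 → go left. Place as left child of 14.
Insert 40: 40 > 15 → go right; 40 > 23 → go right; 40 > 30 → go right; 40 > 39 → go right. Place as right child of 39.

24's parent is 25, which has only one child.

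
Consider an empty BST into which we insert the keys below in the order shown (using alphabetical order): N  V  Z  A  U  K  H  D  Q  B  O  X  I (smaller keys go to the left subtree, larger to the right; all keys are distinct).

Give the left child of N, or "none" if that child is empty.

Resulting structure (node: left, right):
  N: L=A, R=V
  V: L=U, R=Z
  Z: L=X, R=–
  A: L=–, R=K
  U: L=Q, R=–
  K: L=H, R=–
  H: L=D, R=I
  D: L=B, R=–
  Q: L=O, R=–
  B: L=–, R=–
  O: L=–, R=–
  X: L=–, R=–
  I: L=–, R=–

A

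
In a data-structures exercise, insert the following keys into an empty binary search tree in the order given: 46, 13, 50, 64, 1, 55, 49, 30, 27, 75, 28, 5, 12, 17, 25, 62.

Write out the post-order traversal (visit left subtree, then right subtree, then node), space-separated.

12 5 1 25 17 28 27 30 13 49 62 55 75 64 50 46

Resulting structure (node: left, right):
  46: L=13, R=50
  13: L=1, R=30
  50: L=49, R=64
  64: L=55, R=75
  1: L=–, R=5
  55: L=–, R=62
  49: L=–, R=–
  30: L=27, R=–
  27: L=17, R=28
  75: L=–, R=–
  28: L=–, R=–
  5: L=–, R=12
  12: L=–, R=–
  17: L=–, R=25
  25: L=–, R=–
  62: L=–, R=–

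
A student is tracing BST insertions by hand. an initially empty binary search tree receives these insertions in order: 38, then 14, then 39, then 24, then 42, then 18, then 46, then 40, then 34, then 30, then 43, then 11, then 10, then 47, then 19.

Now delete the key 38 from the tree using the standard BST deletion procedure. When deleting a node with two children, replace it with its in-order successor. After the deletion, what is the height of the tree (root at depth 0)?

Insert 38: tree is empty, so 38 becomes the root.
Insert 14: 14 < 38 → go left. Place as left child of 38.
Insert 39: 39 > 38 → go right. Place as right child of 38.
Insert 24: 24 < 38 → go left; 24 > 14 → go right. Place as right child of 14.
Insert 42: 42 > 38 → go right; 42 > 39 → go right. Place as right child of 39.
Insert 18: 18 < 38 → go left; 18 > 14 → go right; 18 < 24 → go left. Place as left child of 24.
Insert 46: 46 > 38 → go right; 46 > 39 → go right; 46 > 42 → go right. Place as right child of 42.
Insert 40: 40 > 38 → go right; 40 > 39 → go right; 40 < 42 → go left. Place as left child of 42.
Insert 34: 34 < 38 → go left; 34 > 14 → go right; 34 > 24 → go right. Place as right child of 24.
Insert 30: 30 < 38 → go left; 30 > 14 → go right; 30 > 24 → go right; 30 < 34 → go left. Place as left child of 34.
Insert 43: 43 > 38 → go right; 43 > 39 → go right; 43 > 42 → go right; 43 < 46 → go left. Place as left child of 46.
Insert 11: 11 < 38 → go left; 11 < 14 → go left. Place as left child of 14.
Insert 10: 10 < 38 → go left; 10 < 14 → go left; 10 < 11 → go left. Place as left child of 11.
Insert 47: 47 > 38 → go right; 47 > 39 → go right; 47 > 42 → go right; 47 > 46 → go right. Place as right child of 46.
Insert 19: 19 < 38 → go left; 19 > 14 → go right; 19 < 24 → go left; 19 > 18 → go right. Place as right child of 18.

Delete 38 (two children — replace with in-order successor).
After deletion, deepest node is 30 at depth 4.

4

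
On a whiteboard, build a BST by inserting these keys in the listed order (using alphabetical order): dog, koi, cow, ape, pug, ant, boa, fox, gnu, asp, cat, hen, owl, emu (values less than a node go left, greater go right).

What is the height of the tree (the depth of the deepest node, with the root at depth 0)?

Insert dog: tree is empty, so dog becomes the root.
Insert koi: koi > dog → go right. Place as right child of dog.
Insert cow: cow < dog → go left. Place as left child of dog.
Insert ape: ape < dog → go left; ape < cow → go left. Place as left child of cow.
Insert pug: pug > dog → go right; pug > koi → go right. Place as right child of koi.
Insert ant: ant < dog → go left; ant < cow → go left; ant < ape → go left. Place as left child of ape.
Insert boa: boa < dog → go left; boa < cow → go left; boa > ape → go right. Place as right child of ape.
Insert fox: fox > dog → go right; fox < koi → go left. Place as left child of koi.
Insert gnu: gnu > dog → go right; gnu < koi → go left; gnu > fox → go right. Place as right child of fox.
Insert asp: asp < dog → go left; asp < cow → go left; asp > ape → go right; asp < boa → go left. Place as left child of boa.
Insert cat: cat < dog → go left; cat < cow → go left; cat > ape → go right; cat > boa → go right. Place as right child of boa.
Insert hen: hen > dog → go right; hen < koi → go left; hen > fox → go right; hen > gnu → go right. Place as right child of gnu.
Insert owl: owl > dog → go right; owl > koi → go right; owl < pug → go left. Place as left child of pug.
Insert emu: emu > dog → go right; emu < koi → go left; emu < fox → go left. Place as left child of fox.

The deepest node is asp at depth 4.

4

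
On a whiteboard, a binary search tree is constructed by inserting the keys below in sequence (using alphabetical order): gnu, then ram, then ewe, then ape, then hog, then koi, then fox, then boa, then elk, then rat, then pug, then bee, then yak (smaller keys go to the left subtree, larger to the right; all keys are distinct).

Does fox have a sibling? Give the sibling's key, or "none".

ape

gnu: root
ram: right child of gnu (depth 1)
ewe: left child of gnu (depth 1)
ape: left child of ewe (depth 2)
hog: left child of ram (depth 2)
koi: right child of hog (depth 3)
fox: right child of ewe (depth 2)
boa: right child of ape (depth 3)
elk: right child of boa (depth 4)
rat: right child of ram (depth 2)
pug: right child of koi (depth 4)
bee: left child of boa (depth 4)
yak: right child of rat (depth 3)

fox's parent is ewe; the other child of ewe is ape.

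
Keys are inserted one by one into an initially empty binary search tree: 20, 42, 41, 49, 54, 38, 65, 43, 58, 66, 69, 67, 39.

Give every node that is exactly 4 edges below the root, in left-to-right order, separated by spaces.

20: root
42: right child of 20 (depth 1)
41: left child of 42 (depth 2)
49: right child of 42 (depth 2)
54: right child of 49 (depth 3)
38: left child of 41 (depth 3)
65: right child of 54 (depth 4)
43: left child of 49 (depth 3)
58: left child of 65 (depth 5)
66: right child of 65 (depth 5)
69: right child of 66 (depth 6)
67: left child of 69 (depth 7)
39: right child of 38 (depth 4)

39 65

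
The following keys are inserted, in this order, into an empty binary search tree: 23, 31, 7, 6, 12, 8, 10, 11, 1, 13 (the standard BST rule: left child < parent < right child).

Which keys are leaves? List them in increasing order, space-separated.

23: root
31: right child of 23 (depth 1)
7: left child of 23 (depth 1)
6: left child of 7 (depth 2)
12: right child of 7 (depth 2)
8: left child of 12 (depth 3)
10: right child of 8 (depth 4)
11: right child of 10 (depth 5)
1: left child of 6 (depth 3)
13: right child of 12 (depth 3)

1 11 13 31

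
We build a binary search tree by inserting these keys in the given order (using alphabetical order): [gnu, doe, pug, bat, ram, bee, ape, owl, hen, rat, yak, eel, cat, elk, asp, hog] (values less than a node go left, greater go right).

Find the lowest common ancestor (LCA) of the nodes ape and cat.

bat

gnu: root
doe: left child of gnu (depth 1)
pug: right child of gnu (depth 1)
bat: left child of doe (depth 2)
ram: right child of pug (depth 2)
bee: right child of bat (depth 3)
ape: left child of bat (depth 3)
owl: left child of pug (depth 2)
hen: left child of owl (depth 3)
rat: right child of ram (depth 3)
yak: right child of rat (depth 4)
eel: right child of doe (depth 2)
cat: right child of bee (depth 4)
elk: right child of eel (depth 3)
asp: right child of ape (depth 4)
hog: right child of hen (depth 4)

Path to ape: gnu → doe → bat → ape
Path to cat: gnu → doe → bat → bee → cat
The paths share a prefix ending at bat, then split left and right.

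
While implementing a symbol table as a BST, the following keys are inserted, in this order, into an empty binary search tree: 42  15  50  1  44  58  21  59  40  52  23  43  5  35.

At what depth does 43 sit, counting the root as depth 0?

Insert 42: tree is empty, so 42 becomes the root.
Insert 15: 15 < 42 → go left. Place as left child of 42.
Insert 50: 50 > 42 → go right. Place as right child of 42.
Insert 1: 1 < 42 → go left; 1 < 15 → go left. Place as left child of 15.
Insert 44: 44 > 42 → go right; 44 < 50 → go left. Place as left child of 50.
Insert 58: 58 > 42 → go right; 58 > 50 → go right. Place as right child of 50.
Insert 21: 21 < 42 → go left; 21 > 15 → go right. Place as right child of 15.
Insert 59: 59 > 42 → go right; 59 > 50 → go right; 59 > 58 → go right. Place as right child of 58.
Insert 40: 40 < 42 → go left; 40 > 15 → go right; 40 > 21 → go right. Place as right child of 21.
Insert 52: 52 > 42 → go right; 52 > 50 → go right; 52 < 58 → go left. Place as left child of 58.
Insert 23: 23 < 42 → go left; 23 > 15 → go right; 23 > 21 → go right; 23 < 40 → go left. Place as left child of 40.
Insert 43: 43 > 42 → go right; 43 < 50 → go left; 43 < 44 → go left. Place as left child of 44.
Insert 5: 5 < 42 → go left; 5 < 15 → go left; 5 > 1 → go right. Place as right child of 1.
Insert 35: 35 < 42 → go left; 35 > 15 → go right; 35 > 21 → go right; 35 < 40 → go left; 35 > 23 → go right. Place as right child of 23.

Path to 43: 42 → 50 → 44 → 43, which is 3 edges.

3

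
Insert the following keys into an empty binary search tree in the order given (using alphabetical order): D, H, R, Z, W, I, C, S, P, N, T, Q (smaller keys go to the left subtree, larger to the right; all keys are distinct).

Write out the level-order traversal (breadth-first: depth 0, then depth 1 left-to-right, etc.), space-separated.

D C H R I Z P W N Q S T

D: root
H: right child of D (depth 1)
R: right child of H (depth 2)
Z: right child of R (depth 3)
W: left child of Z (depth 4)
I: left child of R (depth 3)
C: left child of D (depth 1)
S: left child of W (depth 5)
P: right child of I (depth 4)
N: left child of P (depth 5)
T: right child of S (depth 6)
Q: right child of P (depth 5)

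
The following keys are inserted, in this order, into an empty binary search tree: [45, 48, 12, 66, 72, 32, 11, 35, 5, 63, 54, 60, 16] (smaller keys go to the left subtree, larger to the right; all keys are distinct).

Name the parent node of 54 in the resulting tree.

Insert 45: tree is empty, so 45 becomes the root.
Insert 48: 48 > 45 → go right. Place as right child of 45.
Insert 12: 12 < 45 → go left. Place as left child of 45.
Insert 66: 66 > 45 → go right; 66 > 48 → go right. Place as right child of 48.
Insert 72: 72 > 45 → go right; 72 > 48 → go right; 72 > 66 → go right. Place as right child of 66.
Insert 32: 32 < 45 → go left; 32 > 12 → go right. Place as right child of 12.
Insert 11: 11 < 45 → go left; 11 < 12 → go left. Place as left child of 12.
Insert 35: 35 < 45 → go left; 35 > 12 → go right; 35 > 32 → go right. Place as right child of 32.
Insert 5: 5 < 45 → go left; 5 < 12 → go left; 5 < 11 → go left. Place as left child of 11.
Insert 63: 63 > 45 → go right; 63 > 48 → go right; 63 < 66 → go left. Place as left child of 66.
Insert 54: 54 > 45 → go right; 54 > 48 → go right; 54 < 66 → go left; 54 < 63 → go left. Place as left child of 63.
Insert 60: 60 > 45 → go right; 60 > 48 → go right; 60 < 66 → go left; 60 < 63 → go left; 60 > 54 → go right. Place as right child of 54.
Insert 16: 16 < 45 → go left; 16 > 12 → go right; 16 < 32 → go left. Place as left child of 32.

63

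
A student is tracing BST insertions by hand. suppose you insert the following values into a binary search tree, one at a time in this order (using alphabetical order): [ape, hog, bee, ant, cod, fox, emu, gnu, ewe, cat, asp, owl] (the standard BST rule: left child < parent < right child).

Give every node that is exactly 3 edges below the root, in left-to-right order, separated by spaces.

Insert ape: tree is empty, so ape becomes the root.
Insert hog: hog > ape → go right. Place as right child of ape.
Insert bee: bee > ape → go right; bee < hog → go left. Place as left child of hog.
Insert ant: ant < ape → go left. Place as left child of ape.
Insert cod: cod > ape → go right; cod < hog → go left; cod > bee → go right. Place as right child of bee.
Insert fox: fox > ape → go right; fox < hog → go left; fox > bee → go right; fox > cod → go right. Place as right child of cod.
Insert emu: emu > ape → go right; emu < hog → go left; emu > bee → go right; emu > cod → go right; emu < fox → go left. Place as left child of fox.
Insert gnu: gnu > ape → go right; gnu < hog → go left; gnu > bee → go right; gnu > cod → go right; gnu > fox → go right. Place as right child of fox.
Insert ewe: ewe > ape → go right; ewe < hog → go left; ewe > bee → go right; ewe > cod → go right; ewe < fox → go left; ewe > emu → go right. Place as right child of emu.
Insert cat: cat > ape → go right; cat < hog → go left; cat > bee → go right; cat < cod → go left. Place as left child of cod.
Insert asp: asp > ape → go right; asp < hog → go left; asp < bee → go left. Place as left child of bee.
Insert owl: owl > ape → go right; owl > hog → go right. Place as right child of hog.

asp cod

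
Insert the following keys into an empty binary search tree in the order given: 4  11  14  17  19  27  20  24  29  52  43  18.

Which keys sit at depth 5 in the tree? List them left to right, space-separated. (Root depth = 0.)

Insert 4: tree is empty, so 4 becomes the root.
Insert 11: 11 > 4 → go right. Place as right child of 4.
Insert 14: 14 > 4 → go right; 14 > 11 → go right. Place as right child of 11.
Insert 17: 17 > 4 → go right; 17 > 11 → go right; 17 > 14 → go right. Place as right child of 14.
Insert 19: 19 > 4 → go right; 19 > 11 → go right; 19 > 14 → go right; 19 > 17 → go right. Place as right child of 17.
Insert 27: 27 > 4 → go right; 27 > 11 → go right; 27 > 14 → go right; 27 > 17 → go right; 27 > 19 → go right. Place as right child of 19.
Insert 20: 20 > 4 → go right; 20 > 11 → go right; 20 > 14 → go right; 20 > 17 → go right; 20 > 19 → go right; 20 < 27 → go left. Place as left child of 27.
Insert 24: 24 > 4 → go right; 24 > 11 → go right; 24 > 14 → go right; 24 > 17 → go right; 24 > 19 → go right; 24 < 27 → go left; 24 > 20 → go right. Place as right child of 20.
Insert 29: 29 > 4 → go right; 29 > 11 → go right; 29 > 14 → go right; 29 > 17 → go right; 29 > 19 → go right; 29 > 27 → go right. Place as right child of 27.
Insert 52: 52 > 4 → go right; 52 > 11 → go right; 52 > 14 → go right; 52 > 17 → go right; 52 > 19 → go right; 52 > 27 → go right; 52 > 29 → go right. Place as right child of 29.
Insert 43: 43 > 4 → go right; 43 > 11 → go right; 43 > 14 → go right; 43 > 17 → go right; 43 > 19 → go right; 43 > 27 → go right; 43 > 29 → go right; 43 < 52 → go left. Place as left child of 52.
Insert 18: 18 > 4 → go right; 18 > 11 → go right; 18 > 14 → go right; 18 > 17 → go right; 18 < 19 → go left. Place as left child of 19.

18 27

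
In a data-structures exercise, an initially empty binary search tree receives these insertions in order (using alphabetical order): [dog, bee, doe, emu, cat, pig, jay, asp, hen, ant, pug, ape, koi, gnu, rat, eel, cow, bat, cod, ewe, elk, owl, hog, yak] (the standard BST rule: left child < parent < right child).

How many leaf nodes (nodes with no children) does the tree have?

Resulting structure (node: left, right):
  dog: L=bee, R=emu
  bee: L=asp, R=doe
  doe: L=cat, R=–
  emu: L=eel, R=pig
  cat: L=–, R=cow
  pig: L=jay, R=pug
  jay: L=hen, R=koi
  asp: L=ant, R=bat
  hen: L=gnu, R=hog
  ant: L=–, R=ape
  pug: L=–, R=rat
  ape: L=–, R=–
  koi: L=–, R=owl
  gnu: L=ewe, R=–
  rat: L=–, R=yak
  eel: L=–, R=elk
  cow: L=cod, R=–
  bat: L=–, R=–
  cod: L=–, R=–
  ewe: L=–, R=–
  elk: L=–, R=–
  owl: L=–, R=–
  hog: L=–, R=–
  yak: L=–, R=–

Leaves: ape, bat, cod, elk, ewe, hog, owl, yak — 8 in total.

8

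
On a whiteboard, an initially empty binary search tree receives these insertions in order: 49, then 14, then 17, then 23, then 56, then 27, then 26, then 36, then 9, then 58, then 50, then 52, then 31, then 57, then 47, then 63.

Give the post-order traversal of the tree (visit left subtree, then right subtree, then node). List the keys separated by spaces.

9 26 31 47 36 27 23 17 14 52 50 57 63 58 56 49

Resulting structure (node: left, right):
  49: L=14, R=56
  14: L=9, R=17
  17: L=–, R=23
  23: L=–, R=27
  56: L=50, R=58
  27: L=26, R=36
  26: L=–, R=–
  36: L=31, R=47
  9: L=–, R=–
  58: L=57, R=63
  50: L=–, R=52
  52: L=–, R=–
  31: L=–, R=–
  57: L=–, R=–
  47: L=–, R=–
  63: L=–, R=–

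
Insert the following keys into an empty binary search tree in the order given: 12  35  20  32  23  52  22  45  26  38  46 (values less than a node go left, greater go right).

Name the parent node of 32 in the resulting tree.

20

Insert 12: tree is empty, so 12 becomes the root.
Insert 35: 35 > 12 → go right. Place as right child of 12.
Insert 20: 20 > 12 → go right; 20 < 35 → go left. Place as left child of 35.
Insert 32: 32 > 12 → go right; 32 < 35 → go left; 32 > 20 → go right. Place as right child of 20.
Insert 23: 23 > 12 → go right; 23 < 35 → go left; 23 > 20 → go right; 23 < 32 → go left. Place as left child of 32.
Insert 52: 52 > 12 → go right; 52 > 35 → go right. Place as right child of 35.
Insert 22: 22 > 12 → go right; 22 < 35 → go left; 22 > 20 → go right; 22 < 32 → go left; 22 < 23 → go left. Place as left child of 23.
Insert 45: 45 > 12 → go right; 45 > 35 → go right; 45 < 52 → go left. Place as left child of 52.
Insert 26: 26 > 12 → go right; 26 < 35 → go left; 26 > 20 → go right; 26 < 32 → go left; 26 > 23 → go right. Place as right child of 23.
Insert 38: 38 > 12 → go right; 38 > 35 → go right; 38 < 52 → go left; 38 < 45 → go left. Place as left child of 45.
Insert 46: 46 > 12 → go right; 46 > 35 → go right; 46 < 52 → go left; 46 > 45 → go right. Place as right child of 45.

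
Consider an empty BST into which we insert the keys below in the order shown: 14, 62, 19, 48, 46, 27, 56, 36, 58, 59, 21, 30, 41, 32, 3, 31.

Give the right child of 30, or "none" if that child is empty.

14: root
62: right child of 14 (depth 1)
19: left child of 62 (depth 2)
48: right child of 19 (depth 3)
46: left child of 48 (depth 4)
27: left child of 46 (depth 5)
56: right child of 48 (depth 4)
36: right child of 27 (depth 6)
58: right child of 56 (depth 5)
59: right child of 58 (depth 6)
21: left child of 27 (depth 6)
30: left child of 36 (depth 7)
41: right child of 36 (depth 7)
32: right child of 30 (depth 8)
3: left child of 14 (depth 1)
31: left child of 32 (depth 9)

32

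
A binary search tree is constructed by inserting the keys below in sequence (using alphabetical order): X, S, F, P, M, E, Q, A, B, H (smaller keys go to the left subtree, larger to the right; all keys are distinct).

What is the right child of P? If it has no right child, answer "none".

Q

Resulting structure (node: left, right):
  X: L=S, R=–
  S: L=F, R=–
  F: L=E, R=P
  P: L=M, R=Q
  M: L=H, R=–
  E: L=A, R=–
  Q: L=–, R=–
  A: L=–, R=B
  B: L=–, R=–
  H: L=–, R=–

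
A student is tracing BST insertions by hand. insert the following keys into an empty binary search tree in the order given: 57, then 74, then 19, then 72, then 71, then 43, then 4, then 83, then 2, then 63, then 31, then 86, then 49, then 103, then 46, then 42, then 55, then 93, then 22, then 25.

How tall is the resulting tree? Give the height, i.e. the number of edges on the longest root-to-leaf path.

57: root
74: right child of 57 (depth 1)
19: left child of 57 (depth 1)
72: left child of 74 (depth 2)
71: left child of 72 (depth 3)
43: right child of 19 (depth 2)
4: left child of 19 (depth 2)
83: right child of 74 (depth 2)
2: left child of 4 (depth 3)
63: left child of 71 (depth 4)
31: left child of 43 (depth 3)
86: right child of 83 (depth 3)
49: right child of 43 (depth 3)
103: right child of 86 (depth 4)
46: left child of 49 (depth 4)
42: right child of 31 (depth 4)
55: right child of 49 (depth 4)
93: left child of 103 (depth 5)
22: left child of 31 (depth 4)
25: right child of 22 (depth 5)

The deepest node is 93 at depth 5.

5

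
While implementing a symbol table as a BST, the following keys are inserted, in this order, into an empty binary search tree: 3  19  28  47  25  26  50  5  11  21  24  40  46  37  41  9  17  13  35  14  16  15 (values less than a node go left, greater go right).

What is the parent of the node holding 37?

Insert 3: tree is empty, so 3 becomes the root.
Insert 19: 19 > 3 → go right. Place as right child of 3.
Insert 28: 28 > 3 → go right; 28 > 19 → go right. Place as right child of 19.
Insert 47: 47 > 3 → go right; 47 > 19 → go right; 47 > 28 → go right. Place as right child of 28.
Insert 25: 25 > 3 → go right; 25 > 19 → go right; 25 < 28 → go left. Place as left child of 28.
Insert 26: 26 > 3 → go right; 26 > 19 → go right; 26 < 28 → go left; 26 > 25 → go right. Place as right child of 25.
Insert 50: 50 > 3 → go right; 50 > 19 → go right; 50 > 28 → go right; 50 > 47 → go right. Place as right child of 47.
Insert 5: 5 > 3 → go right; 5 < 19 → go left. Place as left child of 19.
Insert 11: 11 > 3 → go right; 11 < 19 → go left; 11 > 5 → go right. Place as right child of 5.
Insert 21: 21 > 3 → go right; 21 > 19 → go right; 21 < 28 → go left; 21 < 25 → go left. Place as left child of 25.
Insert 24: 24 > 3 → go right; 24 > 19 → go right; 24 < 28 → go left; 24 < 25 → go left; 24 > 21 → go right. Place as right child of 21.
Insert 40: 40 > 3 → go right; 40 > 19 → go right; 40 > 28 → go right; 40 < 47 → go left. Place as left child of 47.
Insert 46: 46 > 3 → go right; 46 > 19 → go right; 46 > 28 → go right; 46 < 47 → go left; 46 > 40 → go right. Place as right child of 40.
Insert 37: 37 > 3 → go right; 37 > 19 → go right; 37 > 28 → go right; 37 < 47 → go left; 37 < 40 → go left. Place as left child of 40.
Insert 41: 41 > 3 → go right; 41 > 19 → go right; 41 > 28 → go right; 41 < 47 → go left; 41 > 40 → go right; 41 < 46 → go left. Place as left child of 46.
Insert 9: 9 > 3 → go right; 9 < 19 → go left; 9 > 5 → go right; 9 < 11 → go left. Place as left child of 11.
Insert 17: 17 > 3 → go right; 17 < 19 → go left; 17 > 5 → go right; 17 > 11 → go right. Place as right child of 11.
Insert 13: 13 > 3 → go right; 13 < 19 → go left; 13 > 5 → go right; 13 > 11 → go right; 13 < 17 → go left. Place as left child of 17.
Insert 35: 35 > 3 → go right; 35 > 19 → go right; 35 > 28 → go right; 35 < 47 → go left; 35 < 40 → go left; 35 < 37 → go left. Place as left child of 37.
Insert 14: 14 > 3 → go right; 14 < 19 → go left; 14 > 5 → go right; 14 > 11 → go right; 14 < 17 → go left; 14 > 13 → go right. Place as right child of 13.
Insert 16: 16 > 3 → go right; 16 < 19 → go left; 16 > 5 → go right; 16 > 11 → go right; 16 < 17 → go left; 16 > 13 → go right; 16 > 14 → go right. Place as right child of 14.
Insert 15: 15 > 3 → go right; 15 < 19 → go left; 15 > 5 → go right; 15 > 11 → go right; 15 < 17 → go left; 15 > 13 → go right; 15 > 14 → go right; 15 < 16 → go left. Place as left child of 16.

40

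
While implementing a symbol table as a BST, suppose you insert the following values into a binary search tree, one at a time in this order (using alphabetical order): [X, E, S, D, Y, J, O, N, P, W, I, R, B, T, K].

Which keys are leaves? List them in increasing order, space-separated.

Insert X: tree is empty, so X becomes the root.
Insert E: E < X → go left. Place as left child of X.
Insert S: S < X → go left; S > E → go right. Place as right child of E.
Insert D: D < X → go left; D < E → go left. Place as left child of E.
Insert Y: Y > X → go right. Place as right child of X.
Insert J: J < X → go left; J > E → go right; J < S → go left. Place as left child of S.
Insert O: O < X → go left; O > E → go right; O < S → go left; O > J → go right. Place as right child of J.
Insert N: N < X → go left; N > E → go right; N < S → go left; N > J → go right; N < O → go left. Place as left child of O.
Insert P: P < X → go left; P > E → go right; P < S → go left; P > J → go right; P > O → go right. Place as right child of O.
Insert W: W < X → go left; W > E → go right; W > S → go right. Place as right child of S.
Insert I: I < X → go left; I > E → go right; I < S → go left; I < J → go left. Place as left child of J.
Insert R: R < X → go left; R > E → go right; R < S → go left; R > J → go right; R > O → go right; R > P → go right. Place as right child of P.
Insert B: B < X → go left; B < E → go left; B < D → go left. Place as left child of D.
Insert T: T < X → go left; T > E → go right; T > S → go right; T < W → go left. Place as left child of W.
Insert K: K < X → go left; K > E → go right; K < S → go left; K > J → go right; K < O → go left; K < N → go left. Place as left child of N.

B I K R T Y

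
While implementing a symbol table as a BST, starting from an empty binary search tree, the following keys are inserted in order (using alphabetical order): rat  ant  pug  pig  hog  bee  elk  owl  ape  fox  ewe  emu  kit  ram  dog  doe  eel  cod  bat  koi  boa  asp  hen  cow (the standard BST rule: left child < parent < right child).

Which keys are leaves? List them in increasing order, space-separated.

asp boa cow eel emu hen koi ram

Resulting structure (node: left, right):
  rat: L=ant, R=–
  ant: L=–, R=pug
  pug: L=pig, R=ram
  pig: L=hog, R=–
  hog: L=bee, R=owl
  bee: L=ape, R=elk
  elk: L=dog, R=fox
  owl: L=kit, R=–
  ape: L=–, R=bat
  fox: L=ewe, R=hen
  ewe: L=emu, R=–
  emu: L=–, R=–
  kit: L=–, R=koi
  ram: L=–, R=–
  dog: L=doe, R=eel
  doe: L=cod, R=–
  eel: L=–, R=–
  cod: L=boa, R=cow
  bat: L=asp, R=–
  koi: L=–, R=–
  boa: L=–, R=–
  asp: L=–, R=–
  hen: L=–, R=–
  cow: L=–, R=–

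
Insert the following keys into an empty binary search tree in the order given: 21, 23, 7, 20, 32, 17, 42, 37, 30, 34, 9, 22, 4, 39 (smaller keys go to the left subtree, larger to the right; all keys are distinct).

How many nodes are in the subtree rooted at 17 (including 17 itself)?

21: root
23: right child of 21 (depth 1)
7: left child of 21 (depth 1)
20: right child of 7 (depth 2)
32: right child of 23 (depth 2)
17: left child of 20 (depth 3)
42: right child of 32 (depth 3)
37: left child of 42 (depth 4)
30: left child of 32 (depth 3)
34: left child of 37 (depth 5)
9: left child of 17 (depth 4)
22: left child of 23 (depth 2)
4: left child of 7 (depth 2)
39: right child of 37 (depth 5)

Subtree rooted at 17 contains: 17, 9 — 2 nodes.

2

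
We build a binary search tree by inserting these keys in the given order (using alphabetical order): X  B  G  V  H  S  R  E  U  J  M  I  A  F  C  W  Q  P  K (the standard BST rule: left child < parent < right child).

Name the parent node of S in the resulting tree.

X: root
B: left child of X (depth 1)
G: right child of B (depth 2)
V: right child of G (depth 3)
H: left child of V (depth 4)
S: right child of H (depth 5)
R: left child of S (depth 6)
E: left child of G (depth 3)
U: right child of S (depth 6)
J: left child of R (depth 7)
M: right child of J (depth 8)
I: left child of J (depth 8)
A: left child of B (depth 2)
F: right child of E (depth 4)
C: left child of E (depth 4)
W: right child of V (depth 4)
Q: right child of M (depth 9)
P: left child of Q (depth 10)
K: left child of M (depth 9)

H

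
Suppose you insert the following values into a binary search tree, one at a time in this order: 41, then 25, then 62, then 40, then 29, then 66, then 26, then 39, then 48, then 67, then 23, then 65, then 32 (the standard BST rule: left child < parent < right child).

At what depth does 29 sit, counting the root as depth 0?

3

Insert 41: tree is empty, so 41 becomes the root.
Insert 25: 25 < 41 → go left. Place as left child of 41.
Insert 62: 62 > 41 → go right. Place as right child of 41.
Insert 40: 40 < 41 → go left; 40 > 25 → go right. Place as right child of 25.
Insert 29: 29 < 41 → go left; 29 > 25 → go right; 29 < 40 → go left. Place as left child of 40.
Insert 66: 66 > 41 → go right; 66 > 62 → go right. Place as right child of 62.
Insert 26: 26 < 41 → go left; 26 > 25 → go right; 26 < 40 → go left; 26 < 29 → go left. Place as left child of 29.
Insert 39: 39 < 41 → go left; 39 > 25 → go right; 39 < 40 → go left; 39 > 29 → go right. Place as right child of 29.
Insert 48: 48 > 41 → go right; 48 < 62 → go left. Place as left child of 62.
Insert 67: 67 > 41 → go right; 67 > 62 → go right; 67 > 66 → go right. Place as right child of 66.
Insert 23: 23 < 41 → go left; 23 < 25 → go left. Place as left child of 25.
Insert 65: 65 > 41 → go right; 65 > 62 → go right; 65 < 66 → go left. Place as left child of 66.
Insert 32: 32 < 41 → go left; 32 > 25 → go right; 32 < 40 → go left; 32 > 29 → go right; 32 < 39 → go left. Place as left child of 39.

Path to 29: 41 → 25 → 40 → 29, which is 3 edges.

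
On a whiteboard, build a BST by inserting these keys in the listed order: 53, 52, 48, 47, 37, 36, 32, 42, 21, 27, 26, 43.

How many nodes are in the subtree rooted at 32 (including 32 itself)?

4

Resulting structure (node: left, right):
  53: L=52, R=–
  52: L=48, R=–
  48: L=47, R=–
  47: L=37, R=–
  37: L=36, R=42
  36: L=32, R=–
  32: L=21, R=–
  42: L=–, R=43
  21: L=–, R=27
  27: L=26, R=–
  26: L=–, R=–
  43: L=–, R=–

Subtree rooted at 32 contains: 32, 21, 27, 26 — 4 nodes.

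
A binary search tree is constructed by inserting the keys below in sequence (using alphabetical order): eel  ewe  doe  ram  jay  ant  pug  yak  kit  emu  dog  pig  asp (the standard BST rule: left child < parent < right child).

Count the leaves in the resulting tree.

eel: root
ewe: right child of eel (depth 1)
doe: left child of eel (depth 1)
ram: right child of ewe (depth 2)
jay: left child of ram (depth 3)
ant: left child of doe (depth 2)
pug: right child of jay (depth 4)
yak: right child of ram (depth 3)
kit: left child of pug (depth 5)
emu: left child of ewe (depth 2)
dog: right child of doe (depth 2)
pig: right child of kit (depth 6)
asp: right child of ant (depth 3)

Leaves: asp, dog, emu, pig, yak — 5 in total.

5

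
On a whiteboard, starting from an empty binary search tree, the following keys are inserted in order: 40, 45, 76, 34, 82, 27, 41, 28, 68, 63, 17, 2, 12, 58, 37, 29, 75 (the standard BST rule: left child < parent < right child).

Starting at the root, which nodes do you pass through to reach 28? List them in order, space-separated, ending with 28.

Insert 40: tree is empty, so 40 becomes the root.
Insert 45: 45 > 40 → go right. Place as right child of 40.
Insert 76: 76 > 40 → go right; 76 > 45 → go right. Place as right child of 45.
Insert 34: 34 < 40 → go left. Place as left child of 40.
Insert 82: 82 > 40 → go right; 82 > 45 → go right; 82 > 76 → go right. Place as right child of 76.
Insert 27: 27 < 40 → go left; 27 < 34 → go left. Place as left child of 34.
Insert 41: 41 > 40 → go right; 41 < 45 → go left. Place as left child of 45.
Insert 28: 28 < 40 → go left; 28 < 34 → go left; 28 > 27 → go right. Place as right child of 27.
Insert 68: 68 > 40 → go right; 68 > 45 → go right; 68 < 76 → go left. Place as left child of 76.
Insert 63: 63 > 40 → go right; 63 > 45 → go right; 63 < 76 → go left; 63 < 68 → go left. Place as left child of 68.
Insert 17: 17 < 40 → go left; 17 < 34 → go left; 17 < 27 → go left. Place as left child of 27.
Insert 2: 2 < 40 → go left; 2 < 34 → go left; 2 < 27 → go left; 2 < 17 → go left. Place as left child of 17.
Insert 12: 12 < 40 → go left; 12 < 34 → go left; 12 < 27 → go left; 12 < 17 → go left; 12 > 2 → go right. Place as right child of 2.
Insert 58: 58 > 40 → go right; 58 > 45 → go right; 58 < 76 → go left; 58 < 68 → go left; 58 < 63 → go left. Place as left child of 63.
Insert 37: 37 < 40 → go left; 37 > 34 → go right. Place as right child of 34.
Insert 29: 29 < 40 → go left; 29 < 34 → go left; 29 > 27 → go right; 29 > 28 → go right. Place as right child of 28.
Insert 75: 75 > 40 → go right; 75 > 45 → go right; 75 < 76 → go left; 75 > 68 → go right. Place as right child of 68.

40 34 27 28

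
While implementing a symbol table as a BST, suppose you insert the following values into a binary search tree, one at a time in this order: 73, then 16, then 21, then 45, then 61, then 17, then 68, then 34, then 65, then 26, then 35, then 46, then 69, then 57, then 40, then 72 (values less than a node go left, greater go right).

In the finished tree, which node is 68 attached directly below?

61

73: root
16: left child of 73 (depth 1)
21: right child of 16 (depth 2)
45: right child of 21 (depth 3)
61: right child of 45 (depth 4)
17: left child of 21 (depth 3)
68: right child of 61 (depth 5)
34: left child of 45 (depth 4)
65: left child of 68 (depth 6)
26: left child of 34 (depth 5)
35: right child of 34 (depth 5)
46: left child of 61 (depth 5)
69: right child of 68 (depth 6)
57: right child of 46 (depth 6)
40: right child of 35 (depth 6)
72: right child of 69 (depth 7)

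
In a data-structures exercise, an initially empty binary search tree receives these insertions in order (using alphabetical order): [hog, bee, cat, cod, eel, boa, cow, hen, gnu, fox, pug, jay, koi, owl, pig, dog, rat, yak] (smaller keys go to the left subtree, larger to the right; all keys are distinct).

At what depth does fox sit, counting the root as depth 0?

hog: root
bee: left child of hog (depth 1)
cat: right child of bee (depth 2)
cod: right child of cat (depth 3)
eel: right child of cod (depth 4)
boa: left child of cat (depth 3)
cow: left child of eel (depth 5)
hen: right child of eel (depth 5)
gnu: left child of hen (depth 6)
fox: left child of gnu (depth 7)
pug: right child of hog (depth 1)
jay: left child of pug (depth 2)
koi: right child of jay (depth 3)
owl: right child of koi (depth 4)
pig: right child of owl (depth 5)
dog: right child of cow (depth 6)
rat: right child of pug (depth 2)
yak: right child of rat (depth 3)

Path to fox: hog → bee → cat → cod → eel → hen → gnu → fox, which is 7 edges.

7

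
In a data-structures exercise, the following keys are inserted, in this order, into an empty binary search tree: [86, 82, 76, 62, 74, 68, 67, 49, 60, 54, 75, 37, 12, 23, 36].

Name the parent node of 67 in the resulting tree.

68

Insert 86: tree is empty, so 86 becomes the root.
Insert 82: 82 < 86 → go left. Place as left child of 86.
Insert 76: 76 < 86 → go left; 76 < 82 → go left. Place as left child of 82.
Insert 62: 62 < 86 → go left; 62 < 82 → go left; 62 < 76 → go left. Place as left child of 76.
Insert 74: 74 < 86 → go left; 74 < 82 → go left; 74 < 76 → go left; 74 > 62 → go right. Place as right child of 62.
Insert 68: 68 < 86 → go left; 68 < 82 → go left; 68 < 76 → go left; 68 > 62 → go right; 68 < 74 → go left. Place as left child of 74.
Insert 67: 67 < 86 → go left; 67 < 82 → go left; 67 < 76 → go left; 67 > 62 → go right; 67 < 74 → go left; 67 < 68 → go left. Place as left child of 68.
Insert 49: 49 < 86 → go left; 49 < 82 → go left; 49 < 76 → go left; 49 < 62 → go left. Place as left child of 62.
Insert 60: 60 < 86 → go left; 60 < 82 → go left; 60 < 76 → go left; 60 < 62 → go left; 60 > 49 → go right. Place as right child of 49.
Insert 54: 54 < 86 → go left; 54 < 82 → go left; 54 < 76 → go left; 54 < 62 → go left; 54 > 49 → go right; 54 < 60 → go left. Place as left child of 60.
Insert 75: 75 < 86 → go left; 75 < 82 → go left; 75 < 76 → go left; 75 > 62 → go right; 75 > 74 → go right. Place as right child of 74.
Insert 37: 37 < 86 → go left; 37 < 82 → go left; 37 < 76 → go left; 37 < 62 → go left; 37 < 49 → go left. Place as left child of 49.
Insert 12: 12 < 86 → go left; 12 < 82 → go left; 12 < 76 → go left; 12 < 62 → go left; 12 < 49 → go left; 12 < 37 → go left. Place as left child of 37.
Insert 23: 23 < 86 → go left; 23 < 82 → go left; 23 < 76 → go left; 23 < 62 → go left; 23 < 49 → go left; 23 < 37 → go left; 23 > 12 → go right. Place as right child of 12.
Insert 36: 36 < 86 → go left; 36 < 82 → go left; 36 < 76 → go left; 36 < 62 → go left; 36 < 49 → go left; 36 < 37 → go left; 36 > 12 → go right; 36 > 23 → go right. Place as right child of 23.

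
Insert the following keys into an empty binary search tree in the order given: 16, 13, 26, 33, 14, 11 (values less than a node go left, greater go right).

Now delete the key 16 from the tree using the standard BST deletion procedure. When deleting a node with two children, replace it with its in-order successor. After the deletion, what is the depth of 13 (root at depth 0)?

16: root
13: left child of 16 (depth 1)
26: right child of 16 (depth 1)
33: right child of 26 (depth 2)
14: right child of 13 (depth 2)
11: left child of 13 (depth 2)

Delete 16 (two children — replace with in-order successor).
After deletion, path to 13: 26 → 13.

1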